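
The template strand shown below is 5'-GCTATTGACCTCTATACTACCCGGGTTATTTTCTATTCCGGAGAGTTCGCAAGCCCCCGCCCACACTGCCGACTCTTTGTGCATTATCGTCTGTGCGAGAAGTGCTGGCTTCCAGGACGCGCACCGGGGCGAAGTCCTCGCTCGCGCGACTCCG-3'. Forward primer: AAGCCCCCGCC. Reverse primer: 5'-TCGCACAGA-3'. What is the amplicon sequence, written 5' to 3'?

5'-AAGCCCCCGCCCACACTGCCGACTCTTTGTGCATTATCGTCTGTGCGA-3'

The forward primer matches the template at positions 51–61.
Reverse complement of the reverse primer: TCTGTGCGA. This occurs on the top strand at positions 90–98.
The product is the template from position 51 through 98 (48 bp).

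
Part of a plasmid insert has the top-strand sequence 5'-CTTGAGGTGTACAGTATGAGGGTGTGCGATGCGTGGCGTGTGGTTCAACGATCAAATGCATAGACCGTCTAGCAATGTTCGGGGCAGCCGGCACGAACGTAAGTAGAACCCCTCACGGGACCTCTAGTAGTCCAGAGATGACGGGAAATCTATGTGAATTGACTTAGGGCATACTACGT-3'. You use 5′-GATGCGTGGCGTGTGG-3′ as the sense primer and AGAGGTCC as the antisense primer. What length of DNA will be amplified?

Scanning the template, GATGCGTGGCGTGTGG occurs at positions 28–43; this primer anneals to the bottom strand there with its 3' end pointing downstream.
Taking the reverse complement of AGAGGTCC gives GGACCTCT, found at positions 118–125 on the template; the primer anneals here to the top strand with its 3' end pointing upstream.
Amplicon spans positions 28–125: 98 bp.

98 bp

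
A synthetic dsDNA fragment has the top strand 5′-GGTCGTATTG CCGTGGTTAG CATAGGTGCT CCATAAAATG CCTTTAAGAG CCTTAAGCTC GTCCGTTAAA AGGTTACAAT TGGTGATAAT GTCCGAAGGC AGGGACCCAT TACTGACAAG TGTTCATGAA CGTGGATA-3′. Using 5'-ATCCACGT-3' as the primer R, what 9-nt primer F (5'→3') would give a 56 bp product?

5'-GGTGATAAT-3'

The reverse primer's reverse complement ACGTGGAT matches the template at positions 130–137, so the product ends at position 137.
A 56 bp product then starts at position 137 − 56 + 1 = 82.
The forward primer is identical to the top strand there: GGTGATAAT.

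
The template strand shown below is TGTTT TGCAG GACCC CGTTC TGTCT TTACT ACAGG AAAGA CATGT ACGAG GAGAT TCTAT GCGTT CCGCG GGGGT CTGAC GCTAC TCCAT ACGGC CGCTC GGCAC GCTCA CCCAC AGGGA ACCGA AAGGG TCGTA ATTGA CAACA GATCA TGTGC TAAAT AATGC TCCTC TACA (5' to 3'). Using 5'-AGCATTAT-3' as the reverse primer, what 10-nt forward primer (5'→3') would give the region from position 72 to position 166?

The reverse primer's reverse complement ATAATGCT matches the template at positions 159–166; the product starts at position 72.
The forward primer is identical to the top strand over positions 72–81: GGGTCTGACG.

5'-GGGTCTGACG-3'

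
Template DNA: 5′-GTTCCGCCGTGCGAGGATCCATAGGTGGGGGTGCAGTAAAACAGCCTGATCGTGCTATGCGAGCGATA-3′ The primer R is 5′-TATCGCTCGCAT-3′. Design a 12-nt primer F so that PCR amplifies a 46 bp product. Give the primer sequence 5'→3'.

5'-AGGTGGGGGTGC-3'

The reverse primer's reverse complement ATGCGAGCGATA matches the template at positions 57–68, so the product ends at position 68.
A 46 bp product then starts at position 68 − 46 + 1 = 23.
The forward primer is identical to the top strand there: AGGTGGGGGTGC.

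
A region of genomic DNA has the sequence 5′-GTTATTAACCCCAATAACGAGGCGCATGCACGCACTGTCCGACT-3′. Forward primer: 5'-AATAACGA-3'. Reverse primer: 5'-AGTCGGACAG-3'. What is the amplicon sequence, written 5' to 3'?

Forward primer AATAACGA is found on the top strand at positions 13–20.
Reverse complement of the reverse primer: CTGTCCGACT. This occurs on the top strand at positions 35–44.
The product is the template from position 13 through 44 (32 bp).

5'-AATAACGAGGCGCATGCACGCACTGTCCGACT-3'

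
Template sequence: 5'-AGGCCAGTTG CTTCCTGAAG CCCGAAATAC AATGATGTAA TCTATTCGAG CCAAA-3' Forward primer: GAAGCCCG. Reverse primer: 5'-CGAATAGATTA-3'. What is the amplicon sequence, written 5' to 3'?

5'-GAAGCCCGAAATACAATGATGTAATCTATTCG-3'

The forward primer matches the template at positions 17–24.
Taking the reverse complement of CGAATAGATTA gives TAATCTATTCG, found at positions 38–48 on the template; the primer anneals here to the top strand with its 3' end pointing upstream.
The product is the template from position 17 through 48 (32 bp).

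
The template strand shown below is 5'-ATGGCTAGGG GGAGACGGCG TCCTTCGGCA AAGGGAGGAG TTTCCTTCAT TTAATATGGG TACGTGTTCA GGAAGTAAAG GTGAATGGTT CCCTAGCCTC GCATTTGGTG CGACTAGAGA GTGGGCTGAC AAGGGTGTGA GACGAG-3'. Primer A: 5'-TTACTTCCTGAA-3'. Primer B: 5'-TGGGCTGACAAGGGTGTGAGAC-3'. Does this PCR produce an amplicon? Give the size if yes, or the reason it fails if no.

Primer A (TTACTTCCTGAA) has reverse complement TTCAGGAAGTAA, which matches the top strand at positions 67–78; primer A anneals to the top strand there with its 3' end pointing upstream toward position 67.
Primer B (TGGGCTGACAAGGGTGTGAGAC) matches the top strand directly at positions 122–143; it anneals to the bottom strand with its 3' end pointing downstream toward position 143.
The 3' ends diverge (primer A extends toward position 1, primer B toward position 146), so the primers never converge on a shared product.

No product — the primers' 3' ends point away from each other.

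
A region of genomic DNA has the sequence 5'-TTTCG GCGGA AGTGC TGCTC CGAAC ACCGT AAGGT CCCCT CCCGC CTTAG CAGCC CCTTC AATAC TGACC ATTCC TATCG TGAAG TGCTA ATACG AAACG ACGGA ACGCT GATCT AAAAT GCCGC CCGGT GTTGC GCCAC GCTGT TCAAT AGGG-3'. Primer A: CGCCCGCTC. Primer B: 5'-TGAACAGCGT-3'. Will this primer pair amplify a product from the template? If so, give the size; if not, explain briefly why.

No product — primer A has no binding site in the template.

Primer A (CGCCCGCTC) does not match the top strand, and its reverse complement GAGCGGGCG does not match either.
With no annealing site for primer A, no amplification occurs.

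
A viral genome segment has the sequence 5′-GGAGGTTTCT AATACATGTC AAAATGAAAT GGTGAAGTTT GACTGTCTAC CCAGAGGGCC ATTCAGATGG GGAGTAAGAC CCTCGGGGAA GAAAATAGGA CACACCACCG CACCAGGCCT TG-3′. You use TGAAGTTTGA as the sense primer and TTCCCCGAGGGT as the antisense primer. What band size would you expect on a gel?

58 bp

Forward primer TGAAGTTTGA is found on the top strand at positions 33–42.
Reverse complement of the reverse primer: ACCCTCGGGGAA. This occurs on the top strand at positions 79–90.
The product runs from position 33 to position 90, so its length is 90 − 33 + 1 = 58 bp.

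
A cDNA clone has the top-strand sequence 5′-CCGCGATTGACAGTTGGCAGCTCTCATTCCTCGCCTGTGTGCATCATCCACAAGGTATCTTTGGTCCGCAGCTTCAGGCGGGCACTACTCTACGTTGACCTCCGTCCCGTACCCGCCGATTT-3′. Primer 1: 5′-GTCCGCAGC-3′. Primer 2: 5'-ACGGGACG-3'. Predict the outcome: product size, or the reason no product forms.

Yes — a 47 bp product.

Primer 1 (GTCCGCAGC) matches the top strand at positions 64–72; it acts as a forward primer.
Primer 2's reverse complement is CGTCCCGT, matching the top strand at positions 103–110; it acts as a reverse primer.
The 3' ends face each other across positions 64–110, giving a 47 bp product.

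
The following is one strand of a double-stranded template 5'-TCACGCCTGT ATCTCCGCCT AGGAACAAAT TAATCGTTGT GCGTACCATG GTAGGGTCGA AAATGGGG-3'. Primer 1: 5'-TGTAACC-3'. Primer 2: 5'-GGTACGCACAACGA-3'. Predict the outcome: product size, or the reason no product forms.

Primer 1 (TGTAACC) does not match the top strand, and its reverse complement GGTTACA does not match either.
With no annealing site for primer 1, no amplification occurs.

No product — primer 1 has no binding site in the template.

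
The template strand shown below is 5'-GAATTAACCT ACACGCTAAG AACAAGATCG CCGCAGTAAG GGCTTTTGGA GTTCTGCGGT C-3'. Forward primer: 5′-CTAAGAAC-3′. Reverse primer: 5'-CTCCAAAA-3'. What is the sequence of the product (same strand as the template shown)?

Forward primer CTAAGAAC is found on the top strand at positions 16–23.
Taking the reverse complement of CTCCAAAA gives TTTTGGAG, found at positions 44–51 on the template; the primer anneals here to the top strand with its 3' end pointing upstream.
The product is the template from position 16 through 51 (36 bp).

5'-CTAAGAACAAGATCGCCGCAGTAAGGGCTTTTGGAG-3'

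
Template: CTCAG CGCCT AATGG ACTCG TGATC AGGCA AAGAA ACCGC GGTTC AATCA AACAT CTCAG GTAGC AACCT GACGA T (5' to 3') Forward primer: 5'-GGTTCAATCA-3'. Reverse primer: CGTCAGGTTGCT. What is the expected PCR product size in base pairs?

The forward primer matches the template at positions 41–50.
The reverse primer's reverse complement is AGCAACCTGACG, which matches the template at positions 63–74.
Amplicon spans positions 41–74: 34 bp.

34 bp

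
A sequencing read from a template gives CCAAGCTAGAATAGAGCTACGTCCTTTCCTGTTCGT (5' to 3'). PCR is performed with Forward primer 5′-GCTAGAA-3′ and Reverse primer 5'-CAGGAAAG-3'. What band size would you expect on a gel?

27 bp

The forward primer matches the template at positions 5–11.
Reverse complement of the reverse primer: CTTTCCTG. This occurs on the top strand at positions 24–31.
Amplicon spans positions 5–31: 27 bp.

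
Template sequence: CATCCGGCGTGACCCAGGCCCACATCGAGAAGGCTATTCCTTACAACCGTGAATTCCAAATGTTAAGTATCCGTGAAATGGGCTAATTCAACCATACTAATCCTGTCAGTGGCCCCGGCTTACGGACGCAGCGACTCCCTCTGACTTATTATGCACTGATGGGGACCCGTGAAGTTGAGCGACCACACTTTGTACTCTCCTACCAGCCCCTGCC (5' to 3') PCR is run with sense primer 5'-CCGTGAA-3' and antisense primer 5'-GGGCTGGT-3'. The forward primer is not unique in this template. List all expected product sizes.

163 bp, 139 bp, 43 bp

The forward primer CCGTGAA matches the top strand at positions 47–53, 71–77, 167–173.
The reverse primer's reverse complement is ACCAGCCC, matching at positions 202–209.
Each forward site pairs with the reverse site to give a product ending at position 209: sizes 163, 139, 43 bp.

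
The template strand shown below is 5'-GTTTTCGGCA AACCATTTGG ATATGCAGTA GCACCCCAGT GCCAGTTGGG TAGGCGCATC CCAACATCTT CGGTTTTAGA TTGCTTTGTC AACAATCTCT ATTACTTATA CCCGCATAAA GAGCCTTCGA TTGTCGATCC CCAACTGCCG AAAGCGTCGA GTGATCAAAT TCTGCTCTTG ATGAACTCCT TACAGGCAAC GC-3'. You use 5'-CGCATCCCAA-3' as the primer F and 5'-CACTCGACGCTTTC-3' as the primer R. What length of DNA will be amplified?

The forward primer matches the template at positions 55–64.
Taking the reverse complement of CACTCGACGCTTTC gives GAAAGCGTCGAGTG, found at positions 150–163 on the template; the primer anneals here to the top strand with its 3' end pointing upstream.
The product runs from position 55 to position 163, so its length is 163 − 55 + 1 = 109 bp.

109 bp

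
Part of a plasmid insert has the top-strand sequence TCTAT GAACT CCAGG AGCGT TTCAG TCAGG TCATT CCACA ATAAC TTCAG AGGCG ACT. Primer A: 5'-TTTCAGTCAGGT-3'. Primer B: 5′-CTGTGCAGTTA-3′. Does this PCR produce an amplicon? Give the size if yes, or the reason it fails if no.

No product — primer B has no binding site in the template.

Primer B (CTGTGCAGTTA) does not match the top strand, and its reverse complement TAACTGCACAG does not match either.
With no annealing site for primer B, no amplification occurs.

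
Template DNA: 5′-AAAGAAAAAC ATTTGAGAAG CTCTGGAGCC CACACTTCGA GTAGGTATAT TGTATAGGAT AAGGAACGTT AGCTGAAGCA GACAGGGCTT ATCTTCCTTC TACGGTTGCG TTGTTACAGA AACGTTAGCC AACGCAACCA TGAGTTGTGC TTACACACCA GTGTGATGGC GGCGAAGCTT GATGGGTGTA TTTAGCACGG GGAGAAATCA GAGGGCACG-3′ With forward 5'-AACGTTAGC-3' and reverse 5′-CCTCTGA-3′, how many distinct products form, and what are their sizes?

Two products: 150 bp, 94 bp

The forward primer AACGTTAGC matches the top strand at positions 65–73, 121–129.
The reverse primer's reverse complement is TCAGAGG, matching at positions 208–214.
Each forward site pairs with the reverse site to give a product ending at position 214: sizes 150, 94 bp.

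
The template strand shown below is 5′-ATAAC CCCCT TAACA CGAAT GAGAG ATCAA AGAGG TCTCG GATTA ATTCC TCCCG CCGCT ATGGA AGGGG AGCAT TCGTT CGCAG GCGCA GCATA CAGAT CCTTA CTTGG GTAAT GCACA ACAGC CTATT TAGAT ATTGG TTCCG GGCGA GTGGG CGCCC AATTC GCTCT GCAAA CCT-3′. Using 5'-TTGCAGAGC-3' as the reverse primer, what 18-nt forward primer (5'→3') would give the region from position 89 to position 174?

5'-CAGCATACAGATCCTTAC-3'

The reverse primer's reverse complement GCTCTGCAA matches the template at positions 166–174; the product starts at position 89.
The forward primer is identical to the top strand over positions 89–106: CAGCATACAGATCCTTAC.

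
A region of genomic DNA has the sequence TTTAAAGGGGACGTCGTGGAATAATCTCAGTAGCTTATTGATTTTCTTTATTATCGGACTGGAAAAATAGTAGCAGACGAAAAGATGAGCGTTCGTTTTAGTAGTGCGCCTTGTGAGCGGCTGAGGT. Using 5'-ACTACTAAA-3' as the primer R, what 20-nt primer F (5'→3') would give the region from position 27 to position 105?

5'-TCAGTAGCTTATTGATTTTC-3'

The reverse primer's reverse complement TTTAGTAGT matches the template at positions 97–105; the product starts at position 27.
The forward primer is identical to the top strand over positions 27–46: TCAGTAGCTTATTGATTTTC.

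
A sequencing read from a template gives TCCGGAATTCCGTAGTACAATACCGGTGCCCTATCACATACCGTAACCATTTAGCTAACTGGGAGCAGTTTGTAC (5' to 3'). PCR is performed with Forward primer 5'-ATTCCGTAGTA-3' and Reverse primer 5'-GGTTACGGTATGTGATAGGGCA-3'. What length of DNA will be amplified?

The forward primer matches the template at positions 7–17.
Taking the reverse complement of GGTTACGGTATGTGATAGGGCA gives TGCCCTATCACATACCGTAACC, found at positions 27–48 on the template; the primer anneals here to the top strand with its 3' end pointing upstream.
The product runs from position 7 to position 48, so its length is 48 − 7 + 1 = 42 bp.

42 bp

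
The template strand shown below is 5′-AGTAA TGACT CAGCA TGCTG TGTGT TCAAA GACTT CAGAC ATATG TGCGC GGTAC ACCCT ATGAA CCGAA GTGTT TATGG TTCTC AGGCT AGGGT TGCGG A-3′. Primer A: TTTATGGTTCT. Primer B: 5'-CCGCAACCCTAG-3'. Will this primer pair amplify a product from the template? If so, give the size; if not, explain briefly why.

Primer A (TTTATGGTTCT) matches the top strand at positions 74–84; it acts as a forward primer.
Primer B's reverse complement is CTAGGGTTGCGG, matching the top strand at positions 89–100; it acts as a reverse primer.
The 3' ends face each other across positions 74–100, giving a 27 bp product.

Yes — a 27 bp product.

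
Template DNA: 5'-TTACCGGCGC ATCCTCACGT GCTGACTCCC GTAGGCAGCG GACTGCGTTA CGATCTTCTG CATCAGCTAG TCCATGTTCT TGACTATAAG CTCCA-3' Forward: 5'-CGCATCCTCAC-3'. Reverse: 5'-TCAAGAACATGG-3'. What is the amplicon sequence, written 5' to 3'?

5'-CGCATCCTCACGTGCTGACTCCCGTAGGCAGCGGACTGCGTTACGATCTTCTGCATCAGCTAGTCCATGTTCTTGA-3'

The forward primer matches the template at positions 8–18.
Taking the reverse complement of TCAAGAACATGG gives CCATGTTCTTGA, found at positions 72–83 on the template; the primer anneals here to the top strand with its 3' end pointing upstream.
The product is the template from position 8 through 83 (76 bp).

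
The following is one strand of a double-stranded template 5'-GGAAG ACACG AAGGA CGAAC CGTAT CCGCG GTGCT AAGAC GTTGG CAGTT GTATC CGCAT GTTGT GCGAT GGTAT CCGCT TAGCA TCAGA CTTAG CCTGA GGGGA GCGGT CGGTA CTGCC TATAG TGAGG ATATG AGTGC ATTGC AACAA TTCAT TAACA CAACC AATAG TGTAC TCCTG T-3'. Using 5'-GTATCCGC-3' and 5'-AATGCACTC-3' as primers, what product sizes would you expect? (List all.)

The forward primer GTATCCGC matches the top strand at positions 22–29, 51–58, 72–79.
The reverse primer's reverse complement is GAGTGCATT, matching at positions 135–143.
Each forward site pairs with the reverse site to give a product ending at position 143: sizes 122, 93, 72 bp.

122 bp, 93 bp, 72 bp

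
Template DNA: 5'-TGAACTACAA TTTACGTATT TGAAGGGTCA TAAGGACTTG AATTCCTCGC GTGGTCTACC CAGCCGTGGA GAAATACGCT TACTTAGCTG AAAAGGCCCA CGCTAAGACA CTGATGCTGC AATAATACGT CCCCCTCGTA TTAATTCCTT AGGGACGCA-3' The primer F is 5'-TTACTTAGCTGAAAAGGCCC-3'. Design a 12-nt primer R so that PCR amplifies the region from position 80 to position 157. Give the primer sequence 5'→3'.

The product's 3' end on the top strand is position 157.
The reverse primer anneals to the top strand over positions 146–157, i.e. to TCCTTAGGGACG.
Its sequence written 5'→3' is the reverse complement: CGTCCCTAAGGA.

5'-CGTCCCTAAGGA-3'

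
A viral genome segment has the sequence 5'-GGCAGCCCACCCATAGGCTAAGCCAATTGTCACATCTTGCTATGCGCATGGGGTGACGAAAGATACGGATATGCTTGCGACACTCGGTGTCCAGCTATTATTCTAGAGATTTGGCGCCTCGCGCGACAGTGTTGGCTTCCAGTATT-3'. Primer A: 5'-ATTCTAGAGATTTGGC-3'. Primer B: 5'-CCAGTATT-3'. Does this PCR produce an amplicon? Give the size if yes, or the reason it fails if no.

Primer A (ATTCTAGAGATTTGGC) matches the top strand at positions 100–115 (3' end points downstream).
Primer B (CCAGTATT) also matches the top strand directly, at positions 139–146 — its reverse complement AATACTGG is not present.
Both primers anneal to the bottom strand with 3' ends pointing the same way, so neither can prime synthesis back toward the other.

No product — both primers anneal to the same strand and extend in the same direction.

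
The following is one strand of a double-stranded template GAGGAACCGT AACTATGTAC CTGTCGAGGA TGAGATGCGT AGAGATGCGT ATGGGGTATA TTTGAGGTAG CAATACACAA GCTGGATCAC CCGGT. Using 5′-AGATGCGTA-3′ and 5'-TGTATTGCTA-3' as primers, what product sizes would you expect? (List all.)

45 bp, 35 bp

The forward primer AGATGCGTA matches the top strand at positions 33–41, 43–51.
The reverse primer's reverse complement is TAGCAATACA, matching at positions 68–77.
Each forward site pairs with the reverse site to give a product ending at position 77: sizes 45, 35 bp.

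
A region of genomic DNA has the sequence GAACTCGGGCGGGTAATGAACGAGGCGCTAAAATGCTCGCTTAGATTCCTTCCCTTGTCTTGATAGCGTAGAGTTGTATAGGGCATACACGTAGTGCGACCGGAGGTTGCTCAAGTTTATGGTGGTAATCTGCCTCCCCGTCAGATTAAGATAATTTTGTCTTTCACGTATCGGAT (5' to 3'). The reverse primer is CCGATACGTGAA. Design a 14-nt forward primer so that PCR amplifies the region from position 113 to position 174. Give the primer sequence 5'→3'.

The reverse primer's reverse complement TTCACGTATCGG matches the template at positions 163–174; the product starts at position 113.
The forward primer is identical to the top strand over positions 113–126: AAGTTTATGGTGGT.

5'-AAGTTTATGGTGGT-3'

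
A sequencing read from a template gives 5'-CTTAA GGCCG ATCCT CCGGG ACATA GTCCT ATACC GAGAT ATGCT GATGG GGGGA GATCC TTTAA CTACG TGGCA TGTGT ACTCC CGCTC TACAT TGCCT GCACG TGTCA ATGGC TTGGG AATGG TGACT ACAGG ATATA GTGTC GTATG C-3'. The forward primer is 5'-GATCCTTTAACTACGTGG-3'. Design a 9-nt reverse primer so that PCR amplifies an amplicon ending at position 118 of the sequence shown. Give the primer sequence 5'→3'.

5'-CAAGCCATT-3'

The forward primer binds at positions 56–73; the product's 3' end on the top strand is position 118.
The reverse primer anneals to the top strand over positions 110–118, i.e. to AATGGCTTG.
Its sequence written 5'→3' is the reverse complement: CAAGCCATT.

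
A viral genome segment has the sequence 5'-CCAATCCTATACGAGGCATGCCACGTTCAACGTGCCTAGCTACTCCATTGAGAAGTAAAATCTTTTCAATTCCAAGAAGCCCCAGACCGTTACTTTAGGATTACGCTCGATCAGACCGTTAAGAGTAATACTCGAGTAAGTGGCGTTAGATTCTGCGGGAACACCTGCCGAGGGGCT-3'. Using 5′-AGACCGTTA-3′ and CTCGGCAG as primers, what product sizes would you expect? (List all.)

The forward primer AGACCGTTA matches the top strand at positions 84–92, 113–121.
The reverse primer's reverse complement is CTGCCGAG, matching at positions 165–172.
Each forward site pairs with the reverse site to give a product ending at position 172: sizes 89, 60 bp.

89 bp, 60 bp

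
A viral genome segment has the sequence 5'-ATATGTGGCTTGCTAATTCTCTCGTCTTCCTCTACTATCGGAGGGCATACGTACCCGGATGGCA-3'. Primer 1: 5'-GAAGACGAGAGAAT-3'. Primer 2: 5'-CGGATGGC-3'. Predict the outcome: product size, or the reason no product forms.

Primer 1 (GAAGACGAGAGAAT) has reverse complement ATTCTCTCGTCTTC, which matches the top strand at positions 16–29; primer 1 anneals to the top strand there with its 3' end pointing upstream toward position 16.
Primer 2 (CGGATGGC) matches the top strand directly at positions 56–63; it anneals to the bottom strand with its 3' end pointing downstream toward position 63.
The 3' ends diverge (primer 1 extends toward position 1, primer 2 toward position 64), so the primers never converge on a shared product.

No product — the primers' 3' ends point away from each other.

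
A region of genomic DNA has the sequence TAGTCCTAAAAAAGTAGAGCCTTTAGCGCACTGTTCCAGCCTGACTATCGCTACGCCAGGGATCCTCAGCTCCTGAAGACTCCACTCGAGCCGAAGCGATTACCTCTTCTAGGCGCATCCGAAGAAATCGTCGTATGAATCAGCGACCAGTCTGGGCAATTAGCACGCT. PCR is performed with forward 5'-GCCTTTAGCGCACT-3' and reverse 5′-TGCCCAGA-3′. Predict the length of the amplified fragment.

The forward primer matches the template at positions 19–32.
Reverse complement of the reverse primer: TCTGGGCA. This occurs on the top strand at positions 151–158.
Amplicon spans positions 19–158: 140 bp.

140 bp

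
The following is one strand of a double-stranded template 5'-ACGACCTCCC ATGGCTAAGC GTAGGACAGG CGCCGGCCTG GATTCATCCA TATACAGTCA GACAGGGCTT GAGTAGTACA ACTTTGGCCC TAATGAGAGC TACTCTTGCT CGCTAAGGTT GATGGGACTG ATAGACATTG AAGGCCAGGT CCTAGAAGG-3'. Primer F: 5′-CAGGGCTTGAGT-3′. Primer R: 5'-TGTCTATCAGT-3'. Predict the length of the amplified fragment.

75 bp

Scanning the template, CAGGGCTTGAGT occurs at positions 63–74; this primer anneals to the bottom strand there with its 3' end pointing downstream.
Reverse complement of the reverse primer: ACTGATAGACA. This occurs on the top strand at positions 127–137.
The product runs from position 63 to position 137, so its length is 137 − 63 + 1 = 75 bp.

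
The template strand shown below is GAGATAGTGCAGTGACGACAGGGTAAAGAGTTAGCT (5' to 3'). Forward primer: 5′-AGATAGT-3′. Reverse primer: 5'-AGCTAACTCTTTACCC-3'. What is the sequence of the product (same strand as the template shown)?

5'-AGATAGTGCAGTGACGACAGGGTAAAGAGTTAGCT-3'

Scanning the template, AGATAGT occurs at positions 2–8; this primer anneals to the bottom strand there with its 3' end pointing downstream.
The reverse primer's reverse complement is GGGTAAAGAGTTAGCT, which matches the template at positions 21–36.
The product is the template from position 2 through 36 (35 bp).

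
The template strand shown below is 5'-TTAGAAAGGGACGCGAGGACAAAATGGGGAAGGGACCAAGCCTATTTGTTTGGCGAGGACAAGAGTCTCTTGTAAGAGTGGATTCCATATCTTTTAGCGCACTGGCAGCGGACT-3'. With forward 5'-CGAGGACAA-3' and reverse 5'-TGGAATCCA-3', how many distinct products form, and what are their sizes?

Two products: 74 bp, 34 bp

The forward primer CGAGGACAA matches the top strand at positions 14–22, 54–62.
The reverse primer's reverse complement is TGGATTCCA, matching at positions 79–87.
Each forward site pairs with the reverse site to give a product ending at position 87: sizes 74, 34 bp.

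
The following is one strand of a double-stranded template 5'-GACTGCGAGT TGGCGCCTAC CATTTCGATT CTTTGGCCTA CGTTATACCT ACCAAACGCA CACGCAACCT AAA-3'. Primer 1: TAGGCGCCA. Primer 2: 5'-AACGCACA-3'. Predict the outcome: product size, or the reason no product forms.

No product — the primers' 3' ends point away from each other.

Primer 1 (TAGGCGCCA) has reverse complement TGGCGCCTA, which matches the top strand at positions 11–19; primer 1 anneals to the top strand there with its 3' end pointing upstream toward position 11.
Primer 2 (AACGCACA) matches the top strand directly at positions 55–62; it anneals to the bottom strand with its 3' end pointing downstream toward position 62.
The 3' ends diverge (primer 1 extends toward position 1, primer 2 toward position 73), so the primers never converge on a shared product.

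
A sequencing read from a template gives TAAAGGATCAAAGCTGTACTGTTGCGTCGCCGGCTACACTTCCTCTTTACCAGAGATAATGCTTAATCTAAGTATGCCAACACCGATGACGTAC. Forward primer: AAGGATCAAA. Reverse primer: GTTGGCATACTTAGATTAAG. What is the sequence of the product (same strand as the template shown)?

5'-AAGGATCAAAGCTGTACTGTTGCGTCGCCGGCTACACTTCCTCTTTACCAGAGATAATGCTTAATCTAAGTATGCCAAC-3'

The forward primer matches the template at positions 3–12.
Taking the reverse complement of GTTGGCATACTTAGATTAAG gives CTTAATCTAAGTATGCCAAC, found at positions 62–81 on the template; the primer anneals here to the top strand with its 3' end pointing upstream.
The product is the template from position 3 through 81 (79 bp).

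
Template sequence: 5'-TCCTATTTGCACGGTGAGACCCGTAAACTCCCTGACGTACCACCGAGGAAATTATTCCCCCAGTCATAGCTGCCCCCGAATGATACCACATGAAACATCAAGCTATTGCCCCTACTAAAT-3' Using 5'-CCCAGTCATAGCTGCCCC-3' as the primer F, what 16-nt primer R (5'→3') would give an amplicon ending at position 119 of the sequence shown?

5'-TTTAGTAGGGGCAATA-3'

The forward primer binds at positions 59–76; the product's 3' end on the top strand is position 119.
The reverse primer anneals to the top strand over positions 104–119, i.e. to TATTGCCCCTACTAAA.
Its sequence written 5'→3' is the reverse complement: TTTAGTAGGGGCAATA.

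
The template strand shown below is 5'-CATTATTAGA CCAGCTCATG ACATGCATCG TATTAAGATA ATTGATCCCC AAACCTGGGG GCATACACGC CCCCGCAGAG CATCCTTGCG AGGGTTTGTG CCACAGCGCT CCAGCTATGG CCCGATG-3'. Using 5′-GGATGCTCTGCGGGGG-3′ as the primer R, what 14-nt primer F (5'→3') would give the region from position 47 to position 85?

5'-CCCCAAACCTGGGG-3'

The reverse primer's reverse complement CCCCCGCAGAGCATCC matches the template at positions 70–85; the product starts at position 47.
The forward primer is identical to the top strand over positions 47–60: CCCCAAACCTGGGG.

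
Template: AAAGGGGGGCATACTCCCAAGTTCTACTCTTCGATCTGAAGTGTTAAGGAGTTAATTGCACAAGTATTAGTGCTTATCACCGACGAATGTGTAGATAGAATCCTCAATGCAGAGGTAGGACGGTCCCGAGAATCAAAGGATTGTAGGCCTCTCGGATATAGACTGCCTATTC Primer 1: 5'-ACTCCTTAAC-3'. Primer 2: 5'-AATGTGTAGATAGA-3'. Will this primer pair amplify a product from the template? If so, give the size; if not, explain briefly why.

No product — the primers' 3' ends point away from each other.

Primer 1 (ACTCCTTAAC) has reverse complement GTTAAGGAGT, which matches the top strand at positions 43–52; primer 1 anneals to the top strand there with its 3' end pointing upstream toward position 43.
Primer 2 (AATGTGTAGATAGA) matches the top strand directly at positions 86–99; it anneals to the bottom strand with its 3' end pointing downstream toward position 99.
The 3' ends diverge (primer 1 extends toward position 1, primer 2 toward position 172), so the primers never converge on a shared product.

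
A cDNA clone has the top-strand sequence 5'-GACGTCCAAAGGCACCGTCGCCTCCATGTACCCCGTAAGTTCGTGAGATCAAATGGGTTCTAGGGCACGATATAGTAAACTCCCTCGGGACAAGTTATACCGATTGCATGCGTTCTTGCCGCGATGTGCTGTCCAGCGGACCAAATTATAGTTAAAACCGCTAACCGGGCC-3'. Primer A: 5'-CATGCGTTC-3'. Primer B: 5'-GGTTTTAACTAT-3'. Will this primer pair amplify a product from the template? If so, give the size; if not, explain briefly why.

Primer A (CATGCGTTC) matches the top strand at positions 107–115; it acts as a forward primer.
Primer B's reverse complement is ATAGTTAAAACC, matching the top strand at positions 148–159; it acts as a reverse primer.
The 3' ends face each other across positions 107–159, giving a 53 bp product.

Yes — a 53 bp product.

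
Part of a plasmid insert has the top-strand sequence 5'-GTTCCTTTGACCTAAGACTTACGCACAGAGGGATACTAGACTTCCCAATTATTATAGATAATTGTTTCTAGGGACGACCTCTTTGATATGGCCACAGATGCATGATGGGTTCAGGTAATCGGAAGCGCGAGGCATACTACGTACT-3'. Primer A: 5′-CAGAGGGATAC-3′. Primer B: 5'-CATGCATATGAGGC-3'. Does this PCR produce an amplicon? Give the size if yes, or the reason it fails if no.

No product — primer B has no binding site in the template.

Primer B (CATGCATATGAGGC) does not match the top strand, and its reverse complement GCCTCATATGCATG does not match either.
With no annealing site for primer B, no amplification occurs.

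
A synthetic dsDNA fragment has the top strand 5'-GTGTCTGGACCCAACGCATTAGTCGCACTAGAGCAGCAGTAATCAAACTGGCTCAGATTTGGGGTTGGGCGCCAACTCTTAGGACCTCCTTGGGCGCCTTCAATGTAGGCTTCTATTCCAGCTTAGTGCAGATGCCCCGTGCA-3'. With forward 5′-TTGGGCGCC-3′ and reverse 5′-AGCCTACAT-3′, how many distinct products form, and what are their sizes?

Two products: 47 bp, 22 bp

The forward primer TTGGGCGCC matches the top strand at positions 65–73, 90–98.
The reverse primer's reverse complement is ATGTAGGCT, matching at positions 103–111.
Each forward site pairs with the reverse site to give a product ending at position 111: sizes 47, 22 bp.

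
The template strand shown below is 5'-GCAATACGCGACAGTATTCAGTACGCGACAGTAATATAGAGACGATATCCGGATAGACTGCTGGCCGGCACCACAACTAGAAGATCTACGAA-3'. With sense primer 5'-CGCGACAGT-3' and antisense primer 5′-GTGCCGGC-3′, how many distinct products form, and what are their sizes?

Two products: 65 bp, 48 bp

The forward primer CGCGACAGT matches the top strand at positions 7–15, 24–32.
The reverse primer's reverse complement is GCCGGCAC, matching at positions 64–71.
Each forward site pairs with the reverse site to give a product ending at position 71: sizes 65, 48 bp.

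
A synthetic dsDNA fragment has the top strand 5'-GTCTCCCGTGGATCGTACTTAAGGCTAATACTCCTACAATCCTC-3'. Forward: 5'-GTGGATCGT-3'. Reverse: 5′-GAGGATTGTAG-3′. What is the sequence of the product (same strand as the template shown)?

Scanning the template, GTGGATCGT occurs at positions 8–16; this primer anneals to the bottom strand there with its 3' end pointing downstream.
The reverse primer's reverse complement is CTACAATCCTC, which matches the template at positions 34–44.
The product is the template from position 8 through 44 (37 bp).

5'-GTGGATCGTACTTAAGGCTAATACTCCTACAATCCTC-3'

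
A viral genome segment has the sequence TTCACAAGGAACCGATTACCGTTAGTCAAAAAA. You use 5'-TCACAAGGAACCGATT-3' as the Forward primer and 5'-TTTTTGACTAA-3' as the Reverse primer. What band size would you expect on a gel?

The forward primer matches the template at positions 2–17.
Reverse complement of the reverse primer: TTAGTCAAAAA. This occurs on the top strand at positions 22–32.
The product runs from position 2 to position 32, so its length is 32 − 2 + 1 = 31 bp.

31 bp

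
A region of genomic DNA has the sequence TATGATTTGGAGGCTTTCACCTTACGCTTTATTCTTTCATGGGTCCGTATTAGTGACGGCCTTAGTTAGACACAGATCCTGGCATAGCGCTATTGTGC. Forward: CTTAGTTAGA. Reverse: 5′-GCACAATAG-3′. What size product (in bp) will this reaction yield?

38 bp

Forward primer CTTAGTTAGA is found on the top strand at positions 61–70.
Taking the reverse complement of GCACAATAG gives CTATTGTGC, found at positions 90–98 on the template; the primer anneals here to the top strand with its 3' end pointing upstream.
The product runs from position 61 to position 98, so its length is 98 − 61 + 1 = 38 bp.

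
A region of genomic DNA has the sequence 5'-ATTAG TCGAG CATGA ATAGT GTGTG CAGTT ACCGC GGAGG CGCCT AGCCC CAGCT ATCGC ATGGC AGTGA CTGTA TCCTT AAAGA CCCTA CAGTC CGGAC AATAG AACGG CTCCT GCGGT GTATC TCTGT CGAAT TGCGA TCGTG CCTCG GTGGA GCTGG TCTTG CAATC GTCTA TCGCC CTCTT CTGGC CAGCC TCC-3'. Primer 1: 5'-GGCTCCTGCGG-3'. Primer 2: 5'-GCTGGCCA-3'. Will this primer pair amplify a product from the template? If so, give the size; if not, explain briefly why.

Primer 1 (GGCTCCTGCGG) matches the top strand at positions 109–119; it acts as a forward primer.
Primer 2's reverse complement is TGGCCAGC, matching the top strand at positions 187–194; it acts as a reverse primer.
The 3' ends face each other across positions 109–194, giving an 86 bp product.

Yes — an 86 bp product.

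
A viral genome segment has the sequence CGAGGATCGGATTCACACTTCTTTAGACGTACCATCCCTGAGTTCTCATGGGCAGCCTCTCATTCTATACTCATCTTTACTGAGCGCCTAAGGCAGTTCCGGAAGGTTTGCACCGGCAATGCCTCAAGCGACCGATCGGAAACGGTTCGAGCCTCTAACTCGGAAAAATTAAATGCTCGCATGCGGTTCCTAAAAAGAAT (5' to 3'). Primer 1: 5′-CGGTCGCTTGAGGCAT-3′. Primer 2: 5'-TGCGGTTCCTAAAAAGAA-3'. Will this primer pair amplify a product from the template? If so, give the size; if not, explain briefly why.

Primer 1 (CGGTCGCTTGAGGCAT) has reverse complement ATGCCTCAAGCGACCG, which matches the top strand at positions 119–134; primer 1 anneals to the top strand there with its 3' end pointing upstream toward position 119.
Primer 2 (TGCGGTTCCTAAAAAGAA) matches the top strand directly at positions 182–199; it anneals to the bottom strand with its 3' end pointing downstream toward position 199.
The 3' ends diverge (primer 1 extends toward position 1, primer 2 toward position 200), so the primers never converge on a shared product.

No product — the primers' 3' ends point away from each other.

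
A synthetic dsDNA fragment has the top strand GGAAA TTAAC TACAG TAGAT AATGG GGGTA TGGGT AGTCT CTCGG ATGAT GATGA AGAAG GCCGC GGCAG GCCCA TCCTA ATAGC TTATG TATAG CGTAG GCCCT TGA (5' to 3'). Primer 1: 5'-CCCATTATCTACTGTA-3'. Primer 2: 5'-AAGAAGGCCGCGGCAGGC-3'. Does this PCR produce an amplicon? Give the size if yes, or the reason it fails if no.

Primer 1 (CCCATTATCTACTGTA) has reverse complement TACAGTAGATAATGGG, which matches the top strand at positions 11–26; primer 1 anneals to the top strand there with its 3' end pointing upstream toward position 11.
Primer 2 (AAGAAGGCCGCGGCAGGC) matches the top strand directly at positions 55–72; it anneals to the bottom strand with its 3' end pointing downstream toward position 72.
The 3' ends diverge (primer 1 extends toward position 1, primer 2 toward position 108), so the primers never converge on a shared product.

No product — the primers' 3' ends point away from each other.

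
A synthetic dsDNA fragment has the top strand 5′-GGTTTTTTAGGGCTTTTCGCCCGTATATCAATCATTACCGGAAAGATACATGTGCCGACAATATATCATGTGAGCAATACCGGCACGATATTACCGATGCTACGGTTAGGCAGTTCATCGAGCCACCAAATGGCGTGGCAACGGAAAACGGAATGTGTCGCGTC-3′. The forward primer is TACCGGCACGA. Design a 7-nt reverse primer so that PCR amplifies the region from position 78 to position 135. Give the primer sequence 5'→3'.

The product's 3' end on the top strand is position 135.
The reverse primer anneals to the top strand over positions 129–135, i.e. to AATGGCG.
Its sequence written 5'→3' is the reverse complement: CGCCATT.

5'-CGCCATT-3'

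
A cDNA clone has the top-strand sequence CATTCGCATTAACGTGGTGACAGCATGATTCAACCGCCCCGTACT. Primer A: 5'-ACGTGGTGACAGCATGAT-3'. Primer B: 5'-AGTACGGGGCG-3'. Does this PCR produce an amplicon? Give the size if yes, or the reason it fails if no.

Primer A (ACGTGGTGACAGCATGAT) matches the top strand at positions 12–29; it acts as a forward primer.
Primer B's reverse complement is CGCCCCGTACT, matching the top strand at positions 35–45; it acts as a reverse primer.
The 3' ends face each other across positions 12–45, giving a 34 bp product.

Yes — a 34 bp product.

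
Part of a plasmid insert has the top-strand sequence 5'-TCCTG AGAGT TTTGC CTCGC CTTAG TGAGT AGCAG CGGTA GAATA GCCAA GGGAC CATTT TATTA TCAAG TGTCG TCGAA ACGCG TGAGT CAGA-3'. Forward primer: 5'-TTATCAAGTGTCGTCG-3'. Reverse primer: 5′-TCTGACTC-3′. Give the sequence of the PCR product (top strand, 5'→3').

5'-TTATCAAGTGTCGTCGAAACGCGTGAGTCAGA-3'

The forward primer matches the template at positions 63–78.
Reverse complement of the reverse primer: GAGTCAGA. This occurs on the top strand at positions 87–94.
The product is the template from position 63 through 94 (32 bp).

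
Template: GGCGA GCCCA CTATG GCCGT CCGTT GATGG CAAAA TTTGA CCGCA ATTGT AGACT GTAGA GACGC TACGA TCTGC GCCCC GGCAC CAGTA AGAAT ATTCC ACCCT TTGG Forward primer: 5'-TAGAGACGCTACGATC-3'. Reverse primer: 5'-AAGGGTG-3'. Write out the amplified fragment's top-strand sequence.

Scanning the template, TAGAGACGCTACGATC occurs at positions 57–72; this primer anneals to the bottom strand there with its 3' end pointing downstream.
The reverse primer's reverse complement is CACCCTT, which matches the template at positions 100–106.
The product is the template from position 57 through 106 (50 bp).

5'-TAGAGACGCTACGATCTGCGCCCCGGCACCAGTAAGAATATTCCACCCTT-3'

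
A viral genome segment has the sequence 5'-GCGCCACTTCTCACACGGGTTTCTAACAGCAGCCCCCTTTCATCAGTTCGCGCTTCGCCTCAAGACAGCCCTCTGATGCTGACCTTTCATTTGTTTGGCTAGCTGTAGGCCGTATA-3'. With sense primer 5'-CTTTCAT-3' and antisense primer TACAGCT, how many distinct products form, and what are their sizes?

The forward primer CTTTCAT matches the top strand at positions 37–43, 84–90.
The reverse primer's reverse complement is AGCTGTA, matching at positions 101–107.
Each forward site pairs with the reverse site to give a product ending at position 107: sizes 71, 24 bp.

Two products: 71 bp, 24 bp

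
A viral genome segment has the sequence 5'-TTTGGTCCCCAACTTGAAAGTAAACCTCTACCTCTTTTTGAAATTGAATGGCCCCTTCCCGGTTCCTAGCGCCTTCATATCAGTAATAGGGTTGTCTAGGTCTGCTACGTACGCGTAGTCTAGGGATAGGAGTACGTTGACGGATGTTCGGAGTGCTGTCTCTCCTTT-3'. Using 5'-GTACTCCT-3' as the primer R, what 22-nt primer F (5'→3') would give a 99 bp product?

The reverse primer's reverse complement AGGAGTAC matches the template at positions 128–135, so the product ends at position 135.
A 99 bp product then starts at position 135 − 99 + 1 = 37.
The forward primer is identical to the top strand there: TTTGAAATTGAATGGCCCCTTC.

5'-TTTGAAATTGAATGGCCCCTTC-3'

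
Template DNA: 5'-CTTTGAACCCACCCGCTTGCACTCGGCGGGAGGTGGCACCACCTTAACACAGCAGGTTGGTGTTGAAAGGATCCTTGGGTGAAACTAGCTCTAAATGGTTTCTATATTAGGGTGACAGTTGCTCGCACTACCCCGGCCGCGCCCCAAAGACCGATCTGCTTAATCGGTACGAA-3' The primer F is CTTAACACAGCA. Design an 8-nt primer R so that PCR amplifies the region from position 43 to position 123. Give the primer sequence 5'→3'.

5'-AGCAACTG-3'

The product's 3' end on the top strand is position 123.
The reverse primer anneals to the top strand over positions 116–123, i.e. to CAGTTGCT.
Its sequence written 5'→3' is the reverse complement: AGCAACTG.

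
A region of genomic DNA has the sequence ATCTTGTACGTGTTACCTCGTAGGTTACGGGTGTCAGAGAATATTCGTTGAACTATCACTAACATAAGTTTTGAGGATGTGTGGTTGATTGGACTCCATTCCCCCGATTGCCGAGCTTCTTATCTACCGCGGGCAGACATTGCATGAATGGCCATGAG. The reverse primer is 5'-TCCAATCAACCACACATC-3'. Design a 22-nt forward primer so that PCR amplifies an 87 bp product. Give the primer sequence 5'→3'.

The reverse primer's reverse complement GATGTGTGGTTGATTGGA matches the template at positions 76–93, so the product ends at position 93.
An 87 bp product then starts at position 93 − 87 + 1 = 7.
The forward primer is identical to the top strand there: TACGTGTTACCTCGTAGGTTAC.

5'-TACGTGTTACCTCGTAGGTTAC-3'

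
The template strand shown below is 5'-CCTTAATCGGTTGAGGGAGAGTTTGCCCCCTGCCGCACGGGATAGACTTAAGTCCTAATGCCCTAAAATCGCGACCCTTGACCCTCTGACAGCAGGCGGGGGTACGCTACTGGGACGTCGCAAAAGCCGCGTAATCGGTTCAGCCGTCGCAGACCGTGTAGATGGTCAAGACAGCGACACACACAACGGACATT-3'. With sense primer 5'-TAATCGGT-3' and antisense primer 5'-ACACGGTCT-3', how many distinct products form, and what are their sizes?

Two products: 156 bp, 28 bp

The forward primer TAATCGGT matches the top strand at positions 4–11, 132–139.
The reverse primer's reverse complement is AGACCGTGT, matching at positions 151–159.
Each forward site pairs with the reverse site to give a product ending at position 159: sizes 156, 28 bp.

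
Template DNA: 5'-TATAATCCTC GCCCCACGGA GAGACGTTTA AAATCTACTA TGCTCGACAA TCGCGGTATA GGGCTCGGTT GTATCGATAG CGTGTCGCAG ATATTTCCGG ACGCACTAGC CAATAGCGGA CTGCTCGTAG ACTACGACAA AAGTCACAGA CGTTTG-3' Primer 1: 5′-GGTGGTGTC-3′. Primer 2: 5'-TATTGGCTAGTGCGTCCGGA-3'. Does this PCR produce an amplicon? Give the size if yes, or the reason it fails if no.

Primer 1 (GGTGGTGTC) does not match the top strand, and its reverse complement GACACCACC does not match either.
With no annealing site for primer 1, no amplification occurs.

No product — primer 1 has no binding site in the template.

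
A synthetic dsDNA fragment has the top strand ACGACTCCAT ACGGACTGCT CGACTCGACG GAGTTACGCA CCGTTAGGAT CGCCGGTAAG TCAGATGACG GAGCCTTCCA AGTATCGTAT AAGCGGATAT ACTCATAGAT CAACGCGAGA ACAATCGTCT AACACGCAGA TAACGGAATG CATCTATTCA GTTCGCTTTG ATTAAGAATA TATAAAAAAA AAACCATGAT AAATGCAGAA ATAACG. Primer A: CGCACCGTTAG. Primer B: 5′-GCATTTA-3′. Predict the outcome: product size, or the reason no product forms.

Yes — a 170 bp product.

Primer A (CGCACCGTTAG) matches the top strand at positions 37–47; it acts as a forward primer.
Primer B's reverse complement is TAAATGC, matching the top strand at positions 200–206; it acts as a reverse primer.
The 3' ends face each other across positions 37–206, giving a 170 bp product.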